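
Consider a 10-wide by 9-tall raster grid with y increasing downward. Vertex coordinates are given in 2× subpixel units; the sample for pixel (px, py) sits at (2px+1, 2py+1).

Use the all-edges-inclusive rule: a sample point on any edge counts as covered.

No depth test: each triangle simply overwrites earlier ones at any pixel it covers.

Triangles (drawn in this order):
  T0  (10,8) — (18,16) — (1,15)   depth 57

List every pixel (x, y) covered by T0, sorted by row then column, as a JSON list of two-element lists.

T0:
  2·area = 128
  edge (10, 8)→(18, 16): d=(8,8) inclusive
  edge (18, 16)→(1, 15): d=(-17,-1) inclusive
  edge (1, 15)→(10, 8): d=(9,-7) inclusive
    (1,0)@(3, 1): e=[0,240,-112] → ·  [on edge]
    (9,0)@(19, 1): e=[-128,256,0] → ·  [on edge]
    (2,1)@(5, 3): e=[0,208,-80] → ·  [on edge]
    (3,2)@(7, 5): e=[0,176,-48] → ·  [on edge]
    (4,3)@(9, 7): e=[0,144,-16] → ·  [on edge]
    (4,4)@(9, 9): e=[16,110,2] → #
    (5,4)@(11, 9): e=[0,112,16] → #  [on edge]
    (6,4)@(13, 9): e=[-16,114,30] → ·
    (3,5)@(7, 11): e=[48,74,6] → #
    (6,5)@(13, 11): e=[0,80,48] → #  [on edge]
    (7,5)@(15, 11): e=[-16,82,62] → ·
    (2,6)@(5, 13): e=[80,38,10] → #
    (7,6)@(15, 13): e=[0,48,80] → #  [on edge]
    (0,7)@(1, 15): e=[128,0,0] → #  [on edge]
    (8,7)@(17, 15): e=[0,16,112] → #  [on edge]
    (9,8)@(19, 17): e=[0,-16,144] → ·  [on edge]
  covered (21 px):
    · · · · · · · · · ·
    · · · · · · · · · ·
    · · · · · · · · · ·
    · · · · · · · · · ·
    · · · · # # · · · ·
    · · · # # # # · · ·
    · · # # # # # # · ·
    # # # # # # # # # ·
    · · · · · · · · · ·

Final: [[4,4],[5,4],[3,5],[4,5],[5,5],[6,5],[2,6],[3,6],[4,6],[5,6],[6,6],[7,6],[0,7],[1,7],[2,7],[3,7],[4,7],[5,7],[6,7],[7,7],[8,7]]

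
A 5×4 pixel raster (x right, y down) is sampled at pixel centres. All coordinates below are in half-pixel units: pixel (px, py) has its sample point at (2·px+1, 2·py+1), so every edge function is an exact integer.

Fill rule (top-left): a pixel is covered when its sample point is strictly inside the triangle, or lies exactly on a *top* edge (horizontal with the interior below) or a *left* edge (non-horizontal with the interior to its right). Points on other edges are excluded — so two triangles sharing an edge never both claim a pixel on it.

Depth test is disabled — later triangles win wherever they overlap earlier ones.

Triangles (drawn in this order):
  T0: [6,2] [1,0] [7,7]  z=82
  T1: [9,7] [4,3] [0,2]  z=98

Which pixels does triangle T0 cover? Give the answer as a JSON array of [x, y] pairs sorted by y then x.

T0:
  2·area = 23  (B↔C swapped to make it positive)
  edge (6, 2)→(7, 7): d=(1,5) right/bottom  bias=-1
  edge (7, 7)→(1, 0): d=(-6,-7) top-left  bias=+0
  edge (1, 0)→(6, 2): d=(5,2) right/bottom  bias=-1
    (1,0)@(3, 1): e=[14,8,1] → #
    (2,0)@(5, 1): e=[4,22,-3] → ·
    (1,1)@(3, 3): e=[16,-4,11] → ·
    (2,1)@(5, 3): e=[6,10,7] → #
    (3,1)@(7, 3): e=[-4,24,3] → ·
    (2,2)@(5, 5): e=[8,-2,17] → ·
    (3,3)@(7, 7): e=[0,0,23] → ·  [on edge]
  covered (2 px):
    · # · · ·
    · · # · ·
    · · · · ·
    · · · · ·
T1:
  2·area = 11  (B↔C swapped to make it positive)
  edge (9, 7)→(0, 2): d=(-9,-5) top-left  bias=+0
  edge (0, 2)→(4, 3): d=(4,1) right/bottom  bias=-1
  edge (4, 3)→(9, 7): d=(5,4) right/bottom  bias=-1
    (1,1)@(3, 3): e=[6,1,4] → #
    (2,1)@(5, 3): e=[16,-1,-4] → ·
    (1,2)@(3, 5): e=[-12,9,14] → ·
    (4,3)@(9, 7): e=[0,11,0] → ·  [on edge]
  covered (1 px):
    · · · · ·
    · # · · ·
    · · · · ·
    · · · · ·

Result: [[1,0],[2,1]]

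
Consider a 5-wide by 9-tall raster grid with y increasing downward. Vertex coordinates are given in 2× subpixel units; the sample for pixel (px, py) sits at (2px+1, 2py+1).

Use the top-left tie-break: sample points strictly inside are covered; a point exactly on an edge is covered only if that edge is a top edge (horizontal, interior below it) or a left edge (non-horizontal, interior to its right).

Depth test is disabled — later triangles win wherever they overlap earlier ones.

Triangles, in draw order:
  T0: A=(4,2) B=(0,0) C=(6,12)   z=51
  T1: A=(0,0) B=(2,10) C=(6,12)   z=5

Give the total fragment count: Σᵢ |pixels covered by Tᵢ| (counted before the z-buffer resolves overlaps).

T0:
  2·area = 36  (B↔C swapped to make it positive)
  edge (4, 2)→(6, 12): d=(2,10) right/bottom  bias=-1
  edge (6, 12)→(0, 0): d=(-6,-12) top-left  bias=+0
  edge (0, 0)→(4, 2): d=(4,2) right/bottom  bias=-1
    (0,0)@(1, 1): e=[28,6,2] → #
    (1,0)@(3, 1): e=[8,30,-2] → ·
    (0,1)@(1, 3): e=[32,-6,10] → ·
    (1,1)@(3, 3): e=[12,18,6] → #
    (2,1)@(5, 3): e=[-8,42,2] → ·
    (1,2)@(3, 5): e=[16,6,14] → #
    (2,2)@(5, 5): e=[-4,30,10] → ·
    (1,3)@(3, 7): e=[20,-6,22] → ·
    (2,3)@(5, 7): e=[0,18,18] → ·  [on edge]
    (2,4)@(5, 9): e=[4,6,26] → #
    (3,4)@(7, 9): e=[-16,30,22] → ·
    (2,5)@(5, 11): e=[8,-6,34] → ·
    (3,8)@(7, 17): e=[0,-18,54] → ·  [on edge]
  covered (4 px):
    # · · · ·
    · # · · ·
    · # · · ·
    · · · · ·
    · · # · ·
    · · · · ·
    · · · · ·
    · · · · ·
    · · · · ·
T1:
  2·area = 36  (B↔C swapped to make it positive)
  edge (0, 0)→(6, 12): d=(6,12) right/bottom  bias=-1
  edge (6, 12)→(2, 10): d=(-4,-2) top-left  bias=+0
  edge (2, 10)→(0, 0): d=(-2,-10) top-left  bias=+0
    (0,1)@(1, 3): e=[6,26,4] → #
    (1,1)@(3, 3): e=[-18,30,24] → ·
    (0,2)@(1, 5): e=[18,18,0] → #  [on edge]
    (1,2)@(3, 5): e=[-6,22,20] → ·
    (0,3)@(1, 7): e=[30,10,-4] → ·
    (1,3)@(3, 7): e=[6,14,16] → #
    (2,3)@(5, 7): e=[-18,18,36] → ·
    (1,4)@(3, 9): e=[18,6,12] → #
    (2,4)@(5, 9): e=[-6,10,32] → ·
    (1,5)@(3, 11): e=[30,-2,8] → ·
    (2,5)@(5, 11): e=[6,2,28] → #
    (3,5)@(7, 11): e=[-18,6,48] → ·
    (1,7)@(3, 15): e=[54,-18,0] → ·  [on edge]
  covered (5 px):
    · · · · ·
    # · · · ·
    # · · · ·
    · # · · ·
    · # · · ·
    · · # · ·
    · · · · ·
    · · · · ·
    · · · · ·

Final: 9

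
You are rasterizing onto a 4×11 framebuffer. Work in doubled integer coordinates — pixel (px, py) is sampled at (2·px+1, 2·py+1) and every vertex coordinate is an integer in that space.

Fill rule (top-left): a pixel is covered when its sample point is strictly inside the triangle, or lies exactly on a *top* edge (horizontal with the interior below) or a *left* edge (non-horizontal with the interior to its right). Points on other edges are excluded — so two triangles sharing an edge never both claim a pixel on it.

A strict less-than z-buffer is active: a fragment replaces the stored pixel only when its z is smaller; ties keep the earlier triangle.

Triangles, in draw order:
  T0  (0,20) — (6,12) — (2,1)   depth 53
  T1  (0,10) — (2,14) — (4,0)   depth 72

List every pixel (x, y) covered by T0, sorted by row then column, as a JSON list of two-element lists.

T0:
  2·area = 98  (B↔C swapped to make it positive)
  edge (0, 20)→(2, 1): d=(2,-19) top-left  bias=+0
  edge (2, 1)→(6, 12): d=(4,11) right/bottom  bias=-1
  edge (6, 12)→(0, 20): d=(-6,8) right/bottom  bias=-1
    (1,2)@(3, 5): e=[27,5,66] → █
    (2,2)@(5, 5): e=[65,-17,50] → ·
    (1,3)@(3, 7): e=[31,13,54] → █
    (2,3)@(5, 7): e=[69,-9,38] → ·
    (1,4)@(3, 9): e=[35,21,42] → █
    (2,4)@(5, 9): e=[73,-1,26] → ·
    (0,5)@(1, 11): e=[1,51,46] → █
    (2,5)@(5, 11): e=[77,7,14] → █
    (3,5)@(7, 11): e=[115,-15,-2] → ·
    (0,6)@(1, 13): e=[5,59,34] → █
    (3,6)@(7, 13): e=[119,-7,-14] → ·
    (0,7)@(1, 15): e=[9,67,22] → █
  covered (12 px):
    · · · ·
    · · · ·
    · █ · ·
    · █ · ·
    · █ · ·
    █ █ █ ·
    █ █ █ ·
    █ █ · ·
    █ · · ·
    · · · ·
    · · · ·
T1:
  2·area = 36  (B↔C swapped to make it positive)
  edge (0, 10)→(4, 0): d=(4,-10) top-left  bias=+0
  edge (4, 0)→(2, 14): d=(-2,14) right/bottom  bias=-1
  edge (2, 14)→(0, 10): d=(-2,-4) top-left  bias=+0
    (1,1)@(3, 3): e=[2,8,26] → █
    (2,1)@(5, 3): e=[22,-20,34] → ·
    (1,2)@(3, 5): e=[10,4,22] → █
    (2,2)@(5, 5): e=[30,-24,30] → ·
    (1,3)@(3, 7): e=[18,0,18] → ·  [on edge]
    (0,4)@(1, 9): e=[6,24,6] → █
    (1,4)@(3, 9): e=[26,-4,14] → ·
    (0,5)@(1, 11): e=[14,20,2] → █
    (1,5)@(3, 11): e=[34,-8,10] → ·
    (0,6)@(1, 13): e=[22,16,-2] → ·
    (0,10)@(1, 21): e=[54,0,-18] → ·  [on edge]
  covered (4 px):
    · · · ·
    · █ · ·
    · █ · ·
    · · · ·
    █ · · ·
    █ · · ·
    · · · ·
    · · · ·
    · · · ·
    · · · ·
    · · · ·

Answer: [[1,2],[1,3],[1,4],[0,5],[1,5],[2,5],[0,6],[1,6],[2,6],[0,7],[1,7],[0,8]]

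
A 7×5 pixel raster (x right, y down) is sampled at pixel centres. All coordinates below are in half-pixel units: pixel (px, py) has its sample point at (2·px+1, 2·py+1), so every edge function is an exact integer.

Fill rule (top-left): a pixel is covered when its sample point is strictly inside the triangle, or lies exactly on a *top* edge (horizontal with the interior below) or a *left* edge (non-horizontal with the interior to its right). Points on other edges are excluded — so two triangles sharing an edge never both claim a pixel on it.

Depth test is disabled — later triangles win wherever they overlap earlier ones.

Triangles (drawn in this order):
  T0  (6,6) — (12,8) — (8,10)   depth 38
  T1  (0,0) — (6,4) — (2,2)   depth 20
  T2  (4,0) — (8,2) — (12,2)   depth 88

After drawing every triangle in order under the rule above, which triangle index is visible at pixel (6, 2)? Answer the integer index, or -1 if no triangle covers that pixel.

T0:
  2·area = 20
  edge (6, 6)→(12, 8): d=(6,2) right/bottom  bias=-1
  edge (12, 8)→(8, 10): d=(-4,2) right/bottom  bias=-1
  edge (8, 10)→(6, 6): d=(-2,-4) top-left  bias=+0
    (1,2)@(3, 5): e=[0,30,-10] → .  [on edge]
    (3,3)@(7, 7): e=[4,14,2] → X
    (4,3)@(9, 7): e=[0,10,10] → .  [on edge]
    (3,4)@(7, 9): e=[16,6,-2] → .
    (4,4)@(9, 9): e=[12,2,6] → X
    (5,4)@(11, 9): e=[8,-2,14] → .
  covered (2 px):
    . . . . . . .
    . . . . . . .
    . . . . . . .
    . . . X . . .
    . . . . X . .
T1:
  2·area = 4
  edge (0, 0)→(6, 4): d=(6,4) right/bottom  bias=-1
  edge (6, 4)→(2, 2): d=(-4,-2) top-left  bias=+0
  edge (2, 2)→(0, 0): d=(-2,-2) top-left  bias=+0
    (0,0)@(1, 1): e=[2,2,0] → X  [on edge]
    (1,0)@(3, 1): e=[-6,6,4] → .
    (0,1)@(1, 3): e=[14,-6,-4] → .
    (1,1)@(3, 3): e=[6,-2,0] → .  [on edge]
    (2,2)@(5, 5): e=[10,-6,0] → .  [on edge]
    (3,3)@(7, 7): e=[14,-10,0] → .  [on edge]
    (4,4)@(9, 9): e=[18,-14,0] → .  [on edge]
  covered (1 px):
    X . . . . . .
    . . . . . . .
    . . . . . . .
    . . . . . . .
    . . . . . . .
T2:
  2·area = 8  (B↔C swapped to make it positive)
  edge (4, 0)→(12, 2): d=(8,2) right/bottom  bias=-1
  edge (12, 2)→(8, 2): d=(-4,0) right/bottom  bias=-1
  edge (8, 2)→(4, 0): d=(-4,-2) top-left  bias=+0
    (3,0)@(7, 1): e=[2,4,2] → X
    (4,0)@(9, 1): e=[-2,4,6] → .
    (3,1)@(7, 3): e=[18,-4,-6] → .
  covered (1 px):
    . . . X . . .
    . . . . . . .
    . . . . . . .
    . . . . . . .
    . . . . . . .

Z-buffer (winner per pixel, '.' = empty):
  1 . . 2 . . .
  . . . . . . .
  . . . . . . .
  . . . 0 . . .
  . . . . 0 . .

Final: -1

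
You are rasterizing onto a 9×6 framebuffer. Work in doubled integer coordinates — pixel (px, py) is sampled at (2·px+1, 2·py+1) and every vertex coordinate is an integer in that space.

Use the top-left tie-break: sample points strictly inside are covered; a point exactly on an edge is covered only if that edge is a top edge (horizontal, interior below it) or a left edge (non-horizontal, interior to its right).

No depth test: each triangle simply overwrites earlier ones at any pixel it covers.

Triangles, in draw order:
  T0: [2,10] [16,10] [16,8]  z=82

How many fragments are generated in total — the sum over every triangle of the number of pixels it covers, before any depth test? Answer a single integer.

T0:
  2·area = 28  (B↔C swapped to make it positive)
  edge (2, 10)→(16, 8): d=(14,-2) top-left  bias=+0
  edge (16, 8)→(16, 10): d=(0,2) right/bottom  bias=-1
  edge (16, 10)→(2, 10): d=(-14,0) right/bottom  bias=-1
    (4,4)@(9, 9): e=[0,14,14] → X  [on edge]
    (5,4)@(11, 9): e=[4,10,14] → X
    (6,4)@(13, 9): e=[8,6,14] → X
    (7,4)@(15, 9): e=[12,2,14] → X
    (8,4)@(17, 9): e=[16,-2,14] → .
    (4,5)@(9, 11): e=[28,14,-14] → .
    (5,5)@(11, 11): e=[32,10,-14] → .
    (6,5)@(13, 11): e=[36,6,-14] → .
    (7,5)@(15, 11): e=[40,2,-14] → .
  covered (4 px):
    . . . . . . . . .
    . . . . . . . . .
    . . . . . . . . .
    . . . . . . . . .
    . . . . X X X X .
    . . . . . . . . .

Answer: 4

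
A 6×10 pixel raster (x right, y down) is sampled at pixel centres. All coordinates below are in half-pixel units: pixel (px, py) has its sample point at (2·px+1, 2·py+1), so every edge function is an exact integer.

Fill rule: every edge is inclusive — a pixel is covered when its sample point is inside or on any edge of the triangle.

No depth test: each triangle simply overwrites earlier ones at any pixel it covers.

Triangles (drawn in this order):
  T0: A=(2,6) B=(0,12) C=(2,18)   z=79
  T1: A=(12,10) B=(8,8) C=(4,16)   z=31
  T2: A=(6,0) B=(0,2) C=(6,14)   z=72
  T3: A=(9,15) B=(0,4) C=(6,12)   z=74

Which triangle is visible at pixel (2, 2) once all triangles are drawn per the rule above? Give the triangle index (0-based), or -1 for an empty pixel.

T0:
  2·area = 24  (B↔C swapped to make it positive)
  edge (2, 6)→(2, 18): d=(0,12) inclusive
  edge (2, 18)→(0, 12): d=(-2,-6) inclusive
  edge (0, 12)→(2, 6): d=(2,-6) inclusive
    (1,1)@(3, 3): e=[-12,36,0] → ·  [on edge]
    (0,4)@(1, 9): e=[12,12,0] → █  [on edge]
    (1,4)@(3, 9): e=[-12,24,12] → ·
    (0,5)@(1, 11): e=[12,8,4] → █
    (1,5)@(3, 11): e=[-12,20,16] → ·
    (0,6)@(1, 13): e=[12,4,8] → █
    (1,6)@(3, 13): e=[-12,16,20] → ·
    (0,7)@(1, 15): e=[12,0,12] → █  [on edge]
    (1,7)@(3, 15): e=[-12,12,24] → ·
    (0,8)@(1, 17): e=[12,-4,16] → ·
  covered (4 px):
    · · · · · ·
    · · · · · ·
    · · · · · ·
    · · · · · ·
    █ · · · · ·
    █ · · · · ·
    █ · · · · ·
    █ · · · · ·
    · · · · · ·
    · · · · · ·
T1:
  2·area = 40  (B↔C swapped to make it positive)
  edge (12, 10)→(4, 16): d=(-8,6) inclusive
  edge (4, 16)→(8, 8): d=(4,-8) inclusive
  edge (8, 8)→(12, 10): d=(4,2) inclusive
    (4,4)@(9, 9): e=[26,12,2] → █
    (5,4)@(11, 9): e=[14,28,-2] → ·
    (3,5)@(7, 11): e=[22,4,14] → █
    (5,5)@(11, 11): e=[-2,36,6] → ·
    (3,6)@(7, 13): e=[6,12,22] → █
    (4,6)@(9, 13): e=[-6,28,18] → ·
    (2,7)@(5, 15): e=[2,4,34] → █
    (3,7)@(7, 15): e=[-10,20,30] → ·
    (2,8)@(5, 17): e=[-14,12,42] → ·
  covered (5 px):
    · · · · · ·
    · · · · · ·
    · · · · · ·
    · · · · · ·
    · · · · █ ·
    · · · █ █ ·
    · · · █ · ·
    · · █ · · ·
    · · · · · ·
    · · · · · ·
T2:
  2·area = 84  (B↔C swapped to make it positive)
  edge (6, 0)→(6, 14): d=(0,14) inclusive
  edge (6, 14)→(0, 2): d=(-6,-12) inclusive
  edge (0, 2)→(6, 0): d=(6,-2) inclusive
    (1,0)@(3, 1): e=[42,42,0] → █  [on edge]
    (2,0)@(5, 1): e=[14,66,4] → █
    (3,0)@(7, 1): e=[-14,90,8] → ·
    (0,1)@(1, 3): e=[70,6,8] → █
    (3,1)@(7, 3): e=[-14,78,20] → ·
    (0,2)@(1, 5): e=[70,-6,20] → ·
    (1,2)@(3, 5): e=[42,18,24] → █
    (3,2)@(7, 5): e=[-14,66,32] → ·
    (1,3)@(3, 7): e=[42,6,36] → █
    (3,3)@(7, 7): e=[-14,54,44] → ·
    (1,4)@(3, 9): e=[42,-6,48] → ·
    (2,4)@(5, 9): e=[14,18,52] → █
  covered (11 px):
    · █ █ · · ·
    █ █ █ · · ·
    · █ █ · · ·
    · █ █ · · ·
    · · █ · · ·
    · · █ · · ·
    · · · · · ·
    · · · · · ·
    · · · · · ·
    · · · · · ·
T3:
  2·area = 6  (B↔C swapped to make it positive)
  edge (9, 15)→(6, 12): d=(-3,-3) inclusive
  edge (6, 12)→(0, 4): d=(-6,-8) inclusive
  edge (0, 4)→(9, 15): d=(9,11) inclusive
    (0,3)@(1, 7): e=[0,-10,16] → ·  [on edge]
    (1,4)@(3, 9): e=[0,-6,12] → ·  [on edge]
    (2,5)@(5, 11): e=[0,-2,8] → ·  [on edge]
    (3,6)@(7, 13): e=[0,2,4] → █  [on edge]
    (4,6)@(9, 13): e=[6,18,-18] → ·
    (3,7)@(7, 15): e=[-6,-10,22] → ·
    (4,7)@(9, 15): e=[0,6,0] → █  [on edge]
    (5,7)@(11, 15): e=[6,22,-22] → ·
    (4,8)@(9, 17): e=[-6,-6,18] → ·
    (5,8)@(11, 17): e=[0,10,-4] → ·  [on edge]
  covered (2 px):
    · · · · · ·
    · · · · · ·
    · · · · · ·
    · · · · · ·
    · · · · · ·
    · · · · · ·
    · · · █ · ·
    · · · · █ ·
    · · · · · ·
    · · · · · ·

Z-buffer (winner per pixel, '.' = empty):
  . 2 2 . . .
  2 2 2 . . .
  . 2 2 . . .
  . 2 2 . . .
  0 . 2 . 1 .
  0 . 2 1 1 .
  0 . . 3 . .
  0 . 1 . 3 .
  . . . . . .
  . . . . . .

Answer: 2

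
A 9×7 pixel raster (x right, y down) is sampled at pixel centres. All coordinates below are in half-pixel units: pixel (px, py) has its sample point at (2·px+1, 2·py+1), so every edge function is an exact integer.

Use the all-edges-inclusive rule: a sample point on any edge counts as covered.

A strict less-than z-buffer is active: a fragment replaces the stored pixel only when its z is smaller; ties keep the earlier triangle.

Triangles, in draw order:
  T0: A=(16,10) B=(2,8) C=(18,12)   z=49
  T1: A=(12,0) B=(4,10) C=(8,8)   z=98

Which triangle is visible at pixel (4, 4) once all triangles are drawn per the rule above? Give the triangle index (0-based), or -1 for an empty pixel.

T0:
  2·area = 24  (B↔C swapped to make it positive)
  edge (16, 10)→(18, 12): d=(2,2) inclusive
  edge (18, 12)→(2, 8): d=(-16,-4) inclusive
  edge (2, 8)→(16, 10): d=(14,2) inclusive
    (3,0)@(7, 1): e=[0,132,-108] → ·  [on edge]
    (4,1)@(9, 3): e=[0,108,-84] → ·  [on edge]
    (5,2)@(11, 5): e=[0,84,-60] → ·  [on edge]
    (6,3)@(13, 7): e=[0,60,-36] → ·  [on edge]
    (3,4)@(7, 9): e=[16,4,4] → #
    (4,4)@(9, 9): e=[12,12,0] → #  [on edge]
    (5,4)@(11, 9): e=[8,20,-4] → ·
    (7,4)@(15, 9): e=[0,36,-12] → ·  [on edge]
    (3,5)@(7, 11): e=[20,-28,32] → ·
    (4,5)@(9, 11): e=[16,-20,28] → ·
    (7,5)@(15, 11): e=[4,4,16] → #
    (8,5)@(17, 11): e=[0,12,12] → #  [on edge]
  covered (4 px):
    · · · · · · · · ·
    · · · · · · · · ·
    · · · · · · · · ·
    · · · · · · · · ·
    · · · # # · · · ·
    · · · · · · · # #
    · · · · · · · · ·
T1:
  2·area = 24  (B↔C swapped to make it positive)
  edge (12, 0)→(8, 8): d=(-4,8) inclusive
  edge (8, 8)→(4, 10): d=(-4,2) inclusive
  edge (4, 10)→(12, 0): d=(8,-10) inclusive
    (4,2)@(9, 5): e=[4,10,10] → #
    (5,2)@(11, 5): e=[-12,6,30] → ·
    (3,3)@(7, 7): e=[12,6,6] → #
    (4,3)@(9, 7): e=[-4,2,26] → ·
    (2,4)@(5, 9): e=[20,2,2] → #
    (3,4)@(7, 9): e=[4,-2,22] → ·
    (2,5)@(5, 11): e=[12,-6,18] → ·
  covered (3 px):
    · · · · · · · · ·
    · · · · · · · · ·
    · · · · # · · · ·
    · · · # · · · · ·
    · · # · · · · · ·
    · · · · · · · · ·
    · · · · · · · · ·

Z-buffer (winner per pixel, '.' = empty):
  . . . . . . . . .
  . . . . . . . . .
  . . . . 1 . . . .
  . . . 1 . . . . .
  . . 1 0 0 . . . .
  . . . . . . . 0 0
  . . . . . . . . .

Answer: 0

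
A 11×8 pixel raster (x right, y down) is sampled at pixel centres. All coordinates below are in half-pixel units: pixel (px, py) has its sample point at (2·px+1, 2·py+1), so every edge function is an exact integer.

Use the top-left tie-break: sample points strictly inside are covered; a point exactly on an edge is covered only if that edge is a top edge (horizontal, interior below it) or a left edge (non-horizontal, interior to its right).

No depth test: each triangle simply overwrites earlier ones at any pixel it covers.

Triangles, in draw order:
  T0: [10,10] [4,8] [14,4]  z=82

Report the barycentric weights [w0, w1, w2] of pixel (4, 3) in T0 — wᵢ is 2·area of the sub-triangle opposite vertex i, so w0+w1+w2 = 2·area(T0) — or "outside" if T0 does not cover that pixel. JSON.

T0:
  2·area = 44
  edge (10, 10)→(4, 8): d=(-6,-2) top-left  bias=+0
  edge (4, 8)→(14, 4): d=(10,-4) top-left  bias=+0
  edge (14, 4)→(10, 10): d=(-4,6) right/bottom  bias=-1
    (6,2)@(13, 5): e=[36,6,2] → X
    (7,2)@(15, 5): e=[40,14,-10] → .
    (0,3)@(1, 7): e=[0,-22,66] → .  [on edge]
    (3,3)@(7, 7): e=[12,2,30] → X
    (4,3)@(9, 7): e=[16,10,18] → X
    (5,3)@(11, 7): e=[20,18,6] → X
    (6,3)@(13, 7): e=[24,26,-6] → .
    (3,4)@(7, 9): e=[0,22,22] → X  [on edge]
    (5,4)@(11, 9): e=[8,38,-2] → .
    (3,5)@(7, 11): e=[-12,42,14] → .
    (4,5)@(9, 11): e=[-8,50,2] → .
    (6,5)@(13, 11): e=[0,66,-22] → .  [on edge]
    (9,6)@(19, 13): e=[0,110,-66] → .  [on edge]
  covered (6 px):
    . . . . . . . . . . .
    . . . . . . . . . . .
    . . . . . . X . . . .
    . . . X X X . . . . .
    . . . X X . . . . . .
    . . . . . . . . . . .
    . . . . . . . . . . .
    . . . . . . . . . . .

Final: [10,18,16]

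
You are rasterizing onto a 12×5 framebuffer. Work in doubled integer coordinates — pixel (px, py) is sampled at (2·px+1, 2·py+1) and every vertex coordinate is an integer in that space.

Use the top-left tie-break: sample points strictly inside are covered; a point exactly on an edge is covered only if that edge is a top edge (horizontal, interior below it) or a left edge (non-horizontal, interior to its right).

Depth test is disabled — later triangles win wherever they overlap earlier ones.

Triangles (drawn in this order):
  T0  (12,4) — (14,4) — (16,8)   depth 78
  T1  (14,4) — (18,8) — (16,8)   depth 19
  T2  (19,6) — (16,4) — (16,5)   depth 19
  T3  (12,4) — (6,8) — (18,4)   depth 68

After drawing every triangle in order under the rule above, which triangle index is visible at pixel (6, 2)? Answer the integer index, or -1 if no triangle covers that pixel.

T0:
  2·area = 8
  edge (12, 4)→(14, 4): d=(2,0) top-left  bias=+0
  edge (14, 4)→(16, 8): d=(2,4) right/bottom  bias=-1
  edge (16, 8)→(12, 4): d=(-4,-4) top-left  bias=+0
    (4,0)@(9, 1): e=[-6,14,0] → ·  [on edge]
    (5,1)@(11, 3): e=[-2,10,0] → ·  [on edge]
    (6,2)@(13, 5): e=[2,6,0] → █  [on edge]
    (7,2)@(15, 5): e=[2,-2,8] → ·
    (6,3)@(13, 7): e=[6,10,-8] → ·
    (7,3)@(15, 7): e=[6,2,0] → █  [on edge]
    (8,3)@(17, 7): e=[6,-6,8] → ·
    (7,4)@(15, 9): e=[10,6,-8] → ·
    (8,4)@(17, 9): e=[10,-2,0] → ·  [on edge]
  covered (2 px):
    · · · · · · · · · · · ·
    · · · · · · · · · · · ·
    · · · · · · █ · · · · ·
    · · · · · · · █ · · · ·
    · · · · · · · · · · · ·
T1:
  2·area = 8
  edge (14, 4)→(18, 8): d=(4,4) right/bottom  bias=-1
  edge (18, 8)→(16, 8): d=(-2,0) right/bottom  bias=-1
  edge (16, 8)→(14, 4): d=(-2,-4) top-left  bias=+0
    (5,0)@(11, 1): e=[0,14,-6] → ·  [on edge]
    (6,1)@(13, 3): e=[0,10,-2] → ·  [on edge]
    (7,2)@(15, 5): e=[0,6,2] → ·  [on edge]
    (8,3)@(17, 7): e=[0,2,6] → ·  [on edge]
    (9,4)@(19, 9): e=[0,-2,10] → ·  [on edge]
  covered (0 px):
    · · · · · · · · · · · ·
    · · · · · · · · · · · ·
    · · · · · · · · · · · ·
    · · · · · · · · · · · ·
    · · · · · · · · · · · ·
T2:
  2·area = 3  (B↔C swapped to make it positive)
  edge (19, 6)→(16, 5): d=(-3,-1) top-left  bias=+0
  edge (16, 5)→(16, 4): d=(0,-1) top-left  bias=+0
  edge (16, 4)→(19, 6): d=(3,2) right/bottom  bias=-1
    (8,2)@(17, 5): e=[1,1,1] → █
    (9,2)@(19, 5): e=[3,3,-3] → ·
    (8,3)@(17, 7): e=[-5,1,7] → ·
  covered (1 px):
    · · · · · · · · · · · ·
    · · · · · · · · · · · ·
    · · · · · · · · █ · · ·
    · · · · · · · · · · · ·
    · · · · · · · · · · · ·
T3:
  2·area = 24  (B↔C swapped to make it positive)
  edge (12, 4)→(18, 4): d=(6,0) top-left  bias=+0
  edge (18, 4)→(6, 8): d=(-12,4) right/bottom  bias=-1
  edge (6, 8)→(12, 4): d=(6,-4) top-left  bias=+0
    (10,1)@(21, 3): e=[-6,0,30] → ·  [on edge]
    (5,2)@(11, 5): e=[6,16,2] → █
    (6,2)@(13, 5): e=[6,8,10] → █
    (7,2)@(15, 5): e=[6,0,18] → ·  [on edge]
    (4,3)@(9, 7): e=[18,0,6] → ·  [on edge]
    (5,3)@(11, 7): e=[18,-8,14] → ·
    (6,3)@(13, 7): e=[18,-16,22] → ·
    (1,4)@(3, 9): e=[30,0,-6] → ·  [on edge]
  covered (2 px):
    · · · · · · · · · · · ·
    · · · · · · · · · · · ·
    · · · · · █ █ · · · · ·
    · · · · · · · · · · · ·
    · · · · · · · · · · · ·

Z-buffer (winner per pixel, '.' = empty):
  . . . . . . . . . . . .
  . . . . . . . . . . . .
  . . . . . 3 3 . 2 . . .
  . . . . . . . 0 . . . .
  . . . . . . . . . . . .

Answer: 3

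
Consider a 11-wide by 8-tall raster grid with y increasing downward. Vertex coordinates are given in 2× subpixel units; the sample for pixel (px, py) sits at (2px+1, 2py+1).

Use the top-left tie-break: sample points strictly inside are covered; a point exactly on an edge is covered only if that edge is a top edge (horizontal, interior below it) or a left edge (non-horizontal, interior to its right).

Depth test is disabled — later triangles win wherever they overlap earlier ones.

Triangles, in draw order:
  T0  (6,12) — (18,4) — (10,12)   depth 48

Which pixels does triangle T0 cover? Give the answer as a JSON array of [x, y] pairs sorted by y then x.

T0:
  2·area = 32
  edge (6, 12)→(18, 4): d=(12,-8) top-left  bias=+0
  edge (18, 4)→(10, 12): d=(-8,8) right/bottom  bias=-1
  edge (10, 12)→(6, 12): d=(-4,0) right/bottom  bias=-1
    (10,0)@(21, 1): e=[-12,0,44] → ·  [on edge]
    (9,1)@(19, 3): e=[-4,0,36] → ·  [on edge]
    (8,2)@(17, 5): e=[4,0,28] → ·  [on edge]
    (7,3)@(15, 7): e=[12,0,20] → ·  [on edge]
    (5,4)@(11, 9): e=[4,16,12] → █
    (6,4)@(13, 9): e=[20,0,12] → ·  [on edge]
    (4,5)@(9, 11): e=[12,16,4] → █
    (5,5)@(11, 11): e=[28,0,4] → ·  [on edge]
    (4,6)@(9, 13): e=[36,0,-4] → ·  [on edge]
    (3,7)@(7, 15): e=[44,0,-12] → ·  [on edge]
  covered (2 px):
    · · · · · · · · · · ·
    · · · · · · · · · · ·
    · · · · · · · · · · ·
    · · · · · · · · · · ·
    · · · · · █ · · · · ·
    · · · · █ · · · · · ·
    · · · · · · · · · · ·
    · · · · · · · · · · ·

Final: [[5,4],[4,5]]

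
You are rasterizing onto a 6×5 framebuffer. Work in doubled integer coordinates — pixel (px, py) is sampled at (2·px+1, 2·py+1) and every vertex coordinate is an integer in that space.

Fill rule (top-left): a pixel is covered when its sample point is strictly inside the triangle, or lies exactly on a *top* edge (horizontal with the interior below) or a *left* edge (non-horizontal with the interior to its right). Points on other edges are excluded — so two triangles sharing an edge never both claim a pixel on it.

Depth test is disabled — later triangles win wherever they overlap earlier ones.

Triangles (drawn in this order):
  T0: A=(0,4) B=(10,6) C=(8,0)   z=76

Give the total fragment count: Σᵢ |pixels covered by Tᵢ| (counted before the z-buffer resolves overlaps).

T0:
  2·area = 56  (B↔C swapped to make it positive)
  edge (0, 4)→(8, 0): d=(8,-4) top-left  bias=+0
  edge (8, 0)→(10, 6): d=(2,6) right/bottom  bias=-1
  edge (10, 6)→(0, 4): d=(-10,-2) top-left  bias=+0
    (3,0)@(7, 1): e=[4,8,44] → █
    (4,0)@(9, 1): e=[12,-4,48] → ·
    (1,1)@(3, 3): e=[4,36,16] → █
    (2,1)@(5, 3): e=[12,24,20] → █
    (4,1)@(9, 3): e=[28,0,28] → ·  [on edge]
    (1,2)@(3, 5): e=[20,40,-4] → ·
    (2,2)@(5, 5): e=[28,28,0] → █  [on edge]
    (4,2)@(9, 5): e=[44,4,8] → █
    (5,2)@(11, 5): e=[52,-8,12] → ·
    (2,3)@(5, 7): e=[44,32,-20] → ·
    (3,3)@(7, 7): e=[52,20,-16] → ·
    (4,3)@(9, 7): e=[60,8,-12] → ·
    (5,4)@(11, 9): e=[84,0,-28] → ·  [on edge]
  covered (7 px):
    · · · █ · ·
    · █ █ █ · ·
    · · █ █ █ ·
    · · · · · ·
    · · · · · ·

Answer: 7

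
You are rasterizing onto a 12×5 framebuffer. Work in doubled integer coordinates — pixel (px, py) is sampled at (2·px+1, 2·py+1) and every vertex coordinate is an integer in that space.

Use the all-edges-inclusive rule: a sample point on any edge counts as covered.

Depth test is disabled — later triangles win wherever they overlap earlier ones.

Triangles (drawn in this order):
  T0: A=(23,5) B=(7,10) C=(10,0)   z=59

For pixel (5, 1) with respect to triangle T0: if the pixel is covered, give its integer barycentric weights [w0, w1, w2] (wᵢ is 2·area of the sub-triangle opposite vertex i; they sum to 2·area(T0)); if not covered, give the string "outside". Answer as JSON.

T0:
  2·area = 145
  edge (23, 5)→(7, 10): d=(-16,5) inclusive
  edge (7, 10)→(10, 0): d=(3,-10) inclusive
  edge (10, 0)→(23, 5): d=(13,5) inclusive
    (5,0)@(11, 1): e=[124,13,8] → X
    (6,0)@(13, 1): e=[114,33,-2] → .
    (5,1)@(11, 3): e=[92,19,34] → X
    (6,1)@(13, 3): e=[82,39,24] → X
    (7,1)@(15, 3): e=[72,59,14] → X
    (8,1)@(17, 3): e=[62,79,4] → X
    (9,1)@(19, 3): e=[52,99,-6] → .
    (4,2)@(9, 5): e=[70,5,70] → X
    (9,2)@(19, 5): e=[20,105,20] → X
    (10,2)@(21, 5): e=[10,125,10] → X
    (11,2)@(23, 5): e=[0,145,0] → X  [on edge]
    (4,3)@(9, 7): e=[38,11,96] → X
  covered (18 px):
    . . . . . X . . . . . .
    . . . . . X X X X . . .
    . . . . X X X X X X X X
    . . . . X X X X . . . .
    . . . . X . . . . . . .

Answer: [19,34,92]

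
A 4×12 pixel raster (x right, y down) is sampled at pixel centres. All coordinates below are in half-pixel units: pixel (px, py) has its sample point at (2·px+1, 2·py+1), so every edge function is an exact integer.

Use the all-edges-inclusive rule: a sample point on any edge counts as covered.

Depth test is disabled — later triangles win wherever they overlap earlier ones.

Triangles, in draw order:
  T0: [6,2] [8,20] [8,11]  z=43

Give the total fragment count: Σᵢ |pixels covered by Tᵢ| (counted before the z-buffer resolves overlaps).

T0:
  2·area = 18  (B↔C swapped to make it positive)
  edge (6, 2)→(8, 11): d=(2,9) inclusive
  edge (8, 11)→(8, 20): d=(0,9) inclusive
  edge (8, 20)→(6, 2): d=(-2,-18) inclusive
    (3,3)@(7, 7): e=[1,9,8] → #
    (3,4)@(7, 9): e=[5,9,4] → #
    (3,5)@(7, 11): e=[9,9,0] → #  [on edge]
    (3,6)@(7, 13): e=[13,9,-4] → ·
  covered (3 px):
    · · · ·
    · · · ·
    · · · ·
    · · · #
    · · · #
    · · · #
    · · · ·
    · · · ·
    · · · ·
    · · · ·
    · · · ·
    · · · ·

Final: 3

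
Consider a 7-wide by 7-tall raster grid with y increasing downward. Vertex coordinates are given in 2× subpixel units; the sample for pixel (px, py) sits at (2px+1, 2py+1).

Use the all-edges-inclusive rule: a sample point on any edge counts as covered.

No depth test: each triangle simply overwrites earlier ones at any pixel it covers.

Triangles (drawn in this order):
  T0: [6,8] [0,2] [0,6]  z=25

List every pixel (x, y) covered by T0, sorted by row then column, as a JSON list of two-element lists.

T0:
  2·area = 24  (B↔C swapped to make it positive)
  edge (6, 8)→(0, 6): d=(-6,-2) inclusive
  edge (0, 6)→(0, 2): d=(0,-4) inclusive
  edge (0, 2)→(6, 8): d=(6,6) inclusive
    (0,1)@(1, 3): e=[20,4,0] → #  [on edge]
    (1,1)@(3, 3): e=[24,12,-12] → ·
    (0,2)@(1, 5): e=[8,4,12] → #
    (1,2)@(3, 5): e=[12,12,0] → #  [on edge]
    (2,2)@(5, 5): e=[16,20,-12] → ·
    (0,3)@(1, 7): e=[-4,4,24] → ·
    (1,3)@(3, 7): e=[0,12,12] → #  [on edge]
    (2,3)@(5, 7): e=[4,20,0] → #  [on edge]
    (3,3)@(7, 7): e=[8,28,-12] → ·
    (1,4)@(3, 9): e=[-12,12,24] → ·
    (2,4)@(5, 9): e=[-8,20,12] → ·
    (3,4)@(7, 9): e=[-4,28,0] → ·  [on edge]
    (4,4)@(9, 9): e=[0,36,-12] → ·  [on edge]
    (4,5)@(9, 11): e=[-12,36,0] → ·  [on edge]
    (5,6)@(11, 13): e=[-20,44,0] → ·  [on edge]
  covered (5 px):
    · · · · · · ·
    # · · · · · ·
    # # · · · · ·
    · # # · · · ·
    · · · · · · ·
    · · · · · · ·
    · · · · · · ·

Result: [[0,1],[0,2],[1,2],[1,3],[2,3]]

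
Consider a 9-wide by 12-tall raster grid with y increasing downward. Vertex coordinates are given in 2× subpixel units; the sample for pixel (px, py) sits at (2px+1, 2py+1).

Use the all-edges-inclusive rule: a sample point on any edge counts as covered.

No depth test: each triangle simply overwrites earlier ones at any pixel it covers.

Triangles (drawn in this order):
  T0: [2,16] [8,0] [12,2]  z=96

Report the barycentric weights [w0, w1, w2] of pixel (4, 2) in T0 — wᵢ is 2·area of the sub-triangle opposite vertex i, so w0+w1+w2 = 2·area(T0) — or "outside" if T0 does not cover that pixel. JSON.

T0:
  2·area = 76
  edge (2, 16)→(8, 0): d=(6,-16) inclusive
  edge (8, 0)→(12, 2): d=(4,2) inclusive
  edge (12, 2)→(2, 16): d=(-10,14) inclusive
    (4,0)@(9, 1): e=[22,2,52] → X
    (5,0)@(11, 1): e=[54,-2,24] → .
    (3,1)@(7, 3): e=[2,14,60] → X
    (5,1)@(11, 3): e=[66,6,4] → X
    (6,1)@(13, 3): e=[98,2,-24] → .
    (3,2)@(7, 5): e=[14,22,40] → X
    (5,2)@(11, 5): e=[78,14,-16] → .
    (3,3)@(7, 7): e=[26,30,20] → X
    (4,3)@(9, 7): e=[58,26,-8] → .
    (2,4)@(5, 9): e=[6,42,28] → X
    (3,4)@(7, 9): e=[38,38,0] → X  [on edge]
    (4,4)@(9, 9): e=[70,34,-28] → .
  covered (10 px):
    . . . . X . . . .
    . . . X X X . . .
    . . . X X . . . .
    . . . X . . . . .
    . . X X . . . . .
    . . X . . . . . .
    . . . . . . . . .
    . . . . . . . . .
    . . . . . . . . .
    . . . . . . . . .
    . . . . . . . . .
    . . . . . . . . .

Answer: [18,12,46]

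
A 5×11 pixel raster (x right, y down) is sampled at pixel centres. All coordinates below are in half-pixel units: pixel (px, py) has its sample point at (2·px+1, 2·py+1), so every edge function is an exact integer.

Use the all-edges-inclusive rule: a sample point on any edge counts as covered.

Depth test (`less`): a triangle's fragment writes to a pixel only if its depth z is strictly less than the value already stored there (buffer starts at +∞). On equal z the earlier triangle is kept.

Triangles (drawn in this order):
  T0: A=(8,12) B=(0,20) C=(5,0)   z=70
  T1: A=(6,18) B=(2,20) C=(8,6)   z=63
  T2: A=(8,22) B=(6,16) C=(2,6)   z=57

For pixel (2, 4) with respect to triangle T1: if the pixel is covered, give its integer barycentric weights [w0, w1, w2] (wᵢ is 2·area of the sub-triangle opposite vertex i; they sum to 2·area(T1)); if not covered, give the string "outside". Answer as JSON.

T0:
  2·area = 120
  edge (8, 12)→(0, 20): d=(-8,8) inclusive
  edge (0, 20)→(5, 0): d=(5,-20) inclusive
  edge (5, 0)→(8, 12): d=(3,12) inclusive
    (2,0)@(5, 1): e=[112,5,3] → #
    (3,0)@(7, 1): e=[96,45,-21] → ·
    (2,1)@(5, 3): e=[96,15,9] → #
    (3,1)@(7, 3): e=[80,55,-15] → ·
    (2,2)@(5, 5): e=[80,25,15] → #
    (3,2)@(7, 5): e=[64,65,-9] → ·
    (2,3)@(5, 7): e=[64,35,21] → #
    (3,3)@(7, 7): e=[48,75,-3] → ·
    (1,4)@(3, 9): e=[64,5,51] → #
    (3,4)@(7, 9): e=[32,85,3] → #
    (4,4)@(9, 9): e=[16,125,-21] → ·
    (1,5)@(3, 11): e=[48,15,57] → #
    (4,5)@(9, 11): e=[0,135,-15] → ·  [on edge]
    (3,6)@(7, 13): e=[0,105,15] → #  [on edge]
    (2,7)@(5, 15): e=[0,75,45] → #  [on edge]
    (1,8)@(3, 17): e=[0,45,75] → #  [on edge]
    (0,9)@(1, 19): e=[0,15,105] → #  [on edge]
  covered (18 px):
    · · # · ·
    · · # · ·
    · · # · ·
    · · # · ·
    · # # # ·
    · # # # ·
    · # # # ·
    · # # · ·
    # # · · ·
    # · · · ·
    · · · · ·
T1:
  2·area = 44
  edge (6, 18)→(2, 20): d=(-4,2) inclusive
  edge (2, 20)→(8, 6): d=(6,-14) inclusive
  edge (8, 6)→(6, 18): d=(-2,12) inclusive
    (3,4)@(7, 9): e=[34,4,6] → #
    (4,4)@(9, 9): e=[30,32,-18] → ·
    (3,5)@(7, 11): e=[26,16,2] → #
    (4,5)@(9, 11): e=[22,44,-22] → ·
    (2,6)@(5, 13): e=[22,0,22] → #  [on edge]
    (3,6)@(7, 13): e=[18,28,-2] → ·
    (2,7)@(5, 15): e=[14,12,18] → #
    (3,7)@(7, 15): e=[10,40,-6] → ·
    (2,8)@(5, 17): e=[6,24,14] → #
    (3,8)@(7, 17): e=[2,52,-10] → ·
    (1,9)@(3, 19): e=[2,8,34] → #
    (2,9)@(5, 19): e=[-2,36,10] → ·
  covered (6 px):
    · · · · ·
    · · · · ·
    · · · · ·
    · · · · ·
    · · · # ·
    · · · # ·
    · · # · ·
    · · # · ·
    · · # · ·
    · # · · ·
    · · · · ·
T2:
  2·area = 4  (B↔C swapped to make it positive)
  edge (8, 22)→(2, 6): d=(-6,-16) inclusive
  edge (2, 6)→(6, 16): d=(4,10) inclusive
  edge (6, 16)→(8, 22): d=(2,6) inclusive
    (0,0)@(1, 1): e=[14,-10,0] → ·  [on edge]
    (1,3)@(3, 7): e=[10,-6,0] → ·  [on edge]
    (2,6)@(5, 13): e=[6,-2,0] → ·  [on edge]
    (3,9)@(7, 19): e=[2,2,0] → #  [on edge]
    (4,9)@(9, 19): e=[34,-18,-12] → ·
    (3,10)@(7, 21): e=[-10,10,4] → ·
  covered (1 px):
    · · · · ·
    · · · · ·
    · · · · ·
    · · · · ·
    · · · · ·
    · · · · ·
    · · · · ·
    · · · · ·
    · · · · ·
    · · · # ·
    · · · · ·

Result: "outside"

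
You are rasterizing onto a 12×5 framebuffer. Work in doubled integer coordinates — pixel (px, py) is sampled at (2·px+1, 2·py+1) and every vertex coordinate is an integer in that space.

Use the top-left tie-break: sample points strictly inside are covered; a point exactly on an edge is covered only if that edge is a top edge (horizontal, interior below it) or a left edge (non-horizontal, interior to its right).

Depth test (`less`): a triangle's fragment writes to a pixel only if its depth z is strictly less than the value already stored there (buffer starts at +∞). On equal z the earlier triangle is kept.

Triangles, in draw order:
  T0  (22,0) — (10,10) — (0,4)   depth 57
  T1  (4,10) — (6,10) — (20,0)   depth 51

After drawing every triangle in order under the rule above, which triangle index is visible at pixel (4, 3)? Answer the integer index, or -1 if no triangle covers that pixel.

T0:
  2·area = 172
  edge (22, 0)→(10, 10): d=(-12,10) right/bottom  bias=-1
  edge (10, 10)→(0, 4): d=(-10,-6) top-left  bias=+0
  edge (0, 4)→(22, 0): d=(22,-4) top-left  bias=+0
    (8,0)@(17, 1): e=[38,132,2] → X
    (9,0)@(19, 1): e=[18,144,10] → X
    (10,0)@(21, 1): e=[-2,156,18] → .
    (3,1)@(7, 3): e=[114,52,6] → X
    (4,1)@(9, 3): e=[94,64,14] → X
    (5,1)@(11, 3): e=[74,76,22] → X
    (6,1)@(13, 3): e=[54,88,30] → X
    (7,1)@(15, 3): e=[34,100,38] → X
    (9,1)@(19, 3): e=[-6,124,54] → .
    (1,2)@(3, 5): e=[130,8,34] → X
    (2,2)@(5, 5): e=[110,20,42] → X
    (8,2)@(17, 5): e=[-10,92,90] → .
    (2,3)@(5, 7): e=[86,0,86] → X  [on edge]
  covered (22 px):
    . . . . . . . . X X . .
    . . . X X X X X X . . .
    . X X X X X X X . . . .
    . . X X X X X . . . . .
    . . . . X X . . . . . .
T1:
  2·area = 20  (B↔C swapped to make it positive)
  edge (4, 10)→(20, 0): d=(16,-10) top-left  bias=+0
  edge (20, 0)→(6, 10): d=(-14,10) right/bottom  bias=-1
  edge (6, 10)→(4, 10): d=(-2,0) right/bottom  bias=-1
    (6,2)@(13, 5): e=[10,0,10] → .  [on edge]
    (4,3)@(9, 7): e=[2,12,6] → X
    (5,3)@(11, 7): e=[22,-8,6] → .
    (3,4)@(7, 9): e=[14,4,2] → X
    (4,4)@(9, 9): e=[34,-16,2] → .
  covered (2 px):
    . . . . . . . . . . . .
    . . . . . . . . . . . .
    . . . . . . . . . . . .
    . . . . X . . . . . . .
    . . . X . . . . . . . .

Z-buffer (winner per pixel, '.' = empty):
  . . . . . . . . 0 0 . .
  . . . 0 0 0 0 0 0 . . .
  . 0 0 0 0 0 0 0 . . . .
  . . 0 0 1 0 0 . . . . .
  . . . 1 0 0 . . . . . .

Result: 1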